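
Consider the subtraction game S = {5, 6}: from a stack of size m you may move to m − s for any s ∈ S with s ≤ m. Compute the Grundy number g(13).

Build the Grundy sequence with g(k) = mex{g(k−s) : s ∈ {5, 6}, s ≤ k}:
g(0) = mex{} = 0
g(1) = mex{} = 0
g(2) = mex{} = 0
g(3) = mex{} = 0
g(4) = mex{} = 0
g(5) = mex{0} = 1
g(6) = mex{0} = 1
g(7) = mex{0} = 1
g(8) = mex{0} = 1
g(9) = mex{0} = 1
g(10) = mex{0,1} = 2
g(11) = mex{1} = 0
g(12) = mex{1} = 0
g(13) = mex{1} = 0
So g(13) = 0.

0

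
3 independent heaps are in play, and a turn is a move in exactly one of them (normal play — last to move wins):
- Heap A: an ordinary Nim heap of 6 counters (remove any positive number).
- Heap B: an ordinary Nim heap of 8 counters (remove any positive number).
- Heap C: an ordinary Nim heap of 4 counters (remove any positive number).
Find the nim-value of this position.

10

Heap A is a plain Nim heap of size 6, so its Grundy value is 6.
Heap B is a plain Nim heap of size 8, so its Grundy value is 8.
Heap C is a plain Nim heap of size 4, so its Grundy value is 4.
By the Sprague-Grundy theorem, the Grundy value of a sum of independent games is the XOR of the component values.
Combined value = 6 XOR 8 XOR 4 = 10.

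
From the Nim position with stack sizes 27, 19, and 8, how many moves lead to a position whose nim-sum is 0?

0

Compute the nim-sum pairwise:
27 ⊕ 19 = 8
8 ⊕ 8 = 0
The nim-sum is already 0, so every move leaves a nonzero nim-sum — there are no winning moves.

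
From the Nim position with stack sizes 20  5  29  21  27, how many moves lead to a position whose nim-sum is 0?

Compute the nim-sum pairwise:
20 ⊕ 5 = 17
17 ⊕ 29 = 12
12 ⊕ 21 = 25
25 ⊕ 27 = 2
The overall nim-sum is X = 2. A stack of size p has a winning move iff p XOR X < p (reduce it to p XOR X).
  20: 20 XOR 2 = 22 ≥ 20 — no move.
  5: 5 XOR 2 = 7 ≥ 5 — no move.
  29: 29 XOR 2 = 31 ≥ 29 — no move.
  21: 21 XOR 2 = 23 ≥ 21 — no move.
  27: 27 XOR 2 = 25 < 27 — winning move (to 25).
That gives 1 winning move.

1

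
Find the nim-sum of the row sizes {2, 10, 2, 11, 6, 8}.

Write each in binary and XOR column by column:
  0010  (2)
  1010  (10)
  0010  (2)
  1011  (11)
  0110  (6)
  1000  (8)
  ----
  1111  (15)

15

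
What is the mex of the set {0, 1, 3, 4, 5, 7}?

The values 0, 1 are all present; 2 is the first non-negative integer missing from the set.

2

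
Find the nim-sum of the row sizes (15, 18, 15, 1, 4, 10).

Nim-sum: 15 ⊕ 18 ⊕ 15 ⊕ 1 ⊕ 4 ⊕ 10 = 29.

29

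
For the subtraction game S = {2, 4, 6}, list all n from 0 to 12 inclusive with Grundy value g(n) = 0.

Grundy values for subtraction set {2, 4, 6}:
g(0) = mex{} = 0
g(1) = mex{} = 0
g(2) = mex{0} = 1
g(3) = mex{0} = 1
g(4) = mex{0,1} = 2
g(5) = mex{0,1} = 2
g(6) = mex{0,1,2} = 3
g(7) = mex{0,1,2} = 3
g(8) = mex{1,2,3} = 0
g(9) = mex{1,2,3} = 0
g(10) = mex{0,2,3} = 1
g(11) = mex{0,2,3} = 1
g(12) = mex{0,1,3} = 2
The P-positions (g = 0) in 0..12 are 0, 1, 8, 9.

0, 1, 8, 9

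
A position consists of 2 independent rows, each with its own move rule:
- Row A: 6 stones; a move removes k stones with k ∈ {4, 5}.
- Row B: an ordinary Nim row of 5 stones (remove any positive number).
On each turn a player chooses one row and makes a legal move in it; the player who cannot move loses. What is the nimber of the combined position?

For row A, compute g(0), g(1), … with moves {4, 5}:
g(0) = mex{} = 0
g(1) = mex{} = 0
g(2) = mex{} = 0
g(3) = mex{} = 0
g(4) = mex{0} = 1
g(5) = mex{0} = 1
g(6) = mex{0} = 1
So g(6) = 1.
Row B is a plain Nim row of size 5, so its Grundy value is 5.
The value of a disjunctive sum is the nim-sum of the parts.
Combined value = 1 XOR 5 = 4.

4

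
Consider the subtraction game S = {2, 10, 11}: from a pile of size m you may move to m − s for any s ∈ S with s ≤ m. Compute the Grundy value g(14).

3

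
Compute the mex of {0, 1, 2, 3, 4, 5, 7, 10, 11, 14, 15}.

6

The values 0, 1, 2, 3, 4, 5 are all present; 6 is the first non-negative integer missing from the set.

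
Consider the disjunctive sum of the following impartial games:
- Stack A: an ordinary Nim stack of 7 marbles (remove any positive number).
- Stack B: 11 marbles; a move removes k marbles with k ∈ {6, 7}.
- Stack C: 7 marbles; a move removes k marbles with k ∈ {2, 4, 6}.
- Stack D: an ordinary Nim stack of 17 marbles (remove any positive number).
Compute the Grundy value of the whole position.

Stack A is a plain Nim stack of size 7, so its Grundy value is 7.
Grundy values for stack B (subtraction set {6, 7}):
g(0) = mex{} = 0
g(1) = mex{} = 0
g(2) = mex{} = 0
g(3) = mex{} = 0
g(4) = mex{} = 0
g(5) = mex{} = 0
g(6) = mex{0} = 1
g(7) = mex{0} = 1
g(8) = mex{0} = 1
g(9) = mex{0} = 1
g(10) = mex{0} = 1
g(11) = mex{0} = 1
So g(11) = 1.
Grundy values for stack C (subtraction set {2, 4, 6}):
k:     0  1  2  3  4  5  6  7
g(k):  0  0  1  1  2  2  3  3
So g(7) = 3.
Stack D is a plain Nim stack of size 17, so its Grundy value is 17.
The value of a disjunctive sum is the nim-sum of the parts.
Combined value = 7 ⊕ 1 ⊕ 3 ⊕ 17 = 20.

20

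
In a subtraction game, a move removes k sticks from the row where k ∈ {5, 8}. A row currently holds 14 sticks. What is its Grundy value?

0

Grundy values for subtraction set {5, 8}:
k:     0  1  2  3  4  5  6  7  8  9 10 11 12 13 14
g(k):  0  0  0  0  0  1  1  1  1  1  2  2  2  0  0
So g(14) = 0.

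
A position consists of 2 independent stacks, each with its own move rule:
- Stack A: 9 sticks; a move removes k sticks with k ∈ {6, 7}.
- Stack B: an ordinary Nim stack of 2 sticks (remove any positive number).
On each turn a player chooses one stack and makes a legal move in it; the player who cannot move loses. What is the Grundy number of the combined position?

For stack A, compute g(0), g(1), … with moves {6, 7}:
g(0) = mex{} = 0
g(1) = mex{} = 0
g(2) = mex{} = 0
g(3) = mex{} = 0
g(4) = mex{} = 0
g(5) = mex{} = 0
g(6) = mex{0} = 1
g(7) = mex{0} = 1
g(8) = mex{0} = 1
g(9) = mex{0} = 1
So g(9) = 1.
Stack B is a plain Nim stack of size 2, so its Grundy value is 2.
The value of a disjunctive sum is the nim-sum of the parts.
Combined value = 1 XOR 2 = 3.

3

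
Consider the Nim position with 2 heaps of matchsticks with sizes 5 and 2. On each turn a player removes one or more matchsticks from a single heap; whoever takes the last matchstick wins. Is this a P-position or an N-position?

Nim-sum: 5 XOR 2 = 7.
The nim-sum is 7 ≠ 0, so this is an N-position: the player to move can win.

N-position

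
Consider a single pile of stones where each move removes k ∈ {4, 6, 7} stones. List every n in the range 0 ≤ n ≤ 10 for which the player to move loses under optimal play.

0, 1, 2, 3

Build the Grundy sequence with g(k) = mex{g(k−s) : s ∈ {4, 6, 7}, s ≤ k}:
k:     0  1  2  3  4  5  6  7  8  9 10
g(k):  0  0  0  0  1  1  1  1  2  2  2
The P-positions (g = 0) in 0..10 are 0, 1, 2, 3.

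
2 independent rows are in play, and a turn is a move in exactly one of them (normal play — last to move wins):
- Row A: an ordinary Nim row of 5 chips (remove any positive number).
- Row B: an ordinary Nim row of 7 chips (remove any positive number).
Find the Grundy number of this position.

2

Row A is a plain Nim row of size 5, so its Grundy value is 5.
Row B is a plain Nim row of size 7, so its Grundy value is 7.
The value of a disjunctive sum is the nim-sum of the parts.
Combined value = 5 XOR 7 = 2.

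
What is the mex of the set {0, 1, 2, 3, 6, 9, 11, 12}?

The values 0, 1, 2, 3 are all present; 4 is the first non-negative integer missing from the set.

4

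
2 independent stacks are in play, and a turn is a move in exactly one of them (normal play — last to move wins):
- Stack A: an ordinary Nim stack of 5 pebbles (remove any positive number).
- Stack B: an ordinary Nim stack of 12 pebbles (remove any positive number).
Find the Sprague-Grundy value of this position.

9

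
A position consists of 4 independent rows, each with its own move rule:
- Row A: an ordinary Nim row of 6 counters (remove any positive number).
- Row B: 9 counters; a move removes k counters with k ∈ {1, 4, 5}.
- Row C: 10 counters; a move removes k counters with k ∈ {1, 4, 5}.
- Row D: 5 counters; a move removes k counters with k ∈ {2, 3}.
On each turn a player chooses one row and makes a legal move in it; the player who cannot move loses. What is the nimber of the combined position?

Row A is a plain Nim row of size 6, so its Grundy value is 6.
For row B, compute g(0), g(1), … with moves {1, 4, 5}:
k:     0  1  2  3  4  5  6  7  8  9
g(k):  0  1  0  1  2  3  2  3  0  1
So g(9) = 1.
For row C, compute g(0), g(1), … with moves {1, 4, 5}:
g(0) = mex{} = 0
g(1) = mex{0} = 1
g(2) = mex{1} = 0
g(3) = mex{0} = 1
g(4) = mex{0,1} = 2
g(5) = mex{0,1,2} = 3
g(6) = mex{0,1,3} = 2
g(7) = mex{0,1,2} = 3
g(8) = mex{1,2,3} = 0
g(9) = mex{0,2,3} = 1
g(10) = mex{1,2,3} = 0
So g(10) = 0.
Build the Grundy sequence for row D with g(k) = mex{g(k−s) : s ∈ {2, 3}, s ≤ k}:
g(0) = mex{} = 0
g(1) = mex{} = 0
g(2) = mex{0} = 1
g(3) = mex{0} = 1
g(4) = mex{0,1} = 2
g(5) = mex{1} = 0
So g(5) = 0.
The value of a disjunctive sum is the nim-sum of the parts.
Combined value = 6 ⊕ 1 ⊕ 0 ⊕ 0 = 7.

7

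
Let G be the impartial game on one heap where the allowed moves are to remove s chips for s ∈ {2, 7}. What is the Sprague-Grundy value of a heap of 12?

1

Compute g(0), g(1), … for moves {2, 7}:
k:     0  1  2  3  4  5  6  7  8  9 10 11 12
g(k):  0  0  1  1  0  0  1  1  2  0  0  1  1
So g(12) = 1.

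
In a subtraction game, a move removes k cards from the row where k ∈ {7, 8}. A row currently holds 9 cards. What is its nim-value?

1

Grundy values for subtraction set {7, 8}:
g(0) = mex{} = 0
g(1) = mex{} = 0
g(2) = mex{} = 0
g(3) = mex{} = 0
g(4) = mex{} = 0
g(5) = mex{} = 0
g(6) = mex{} = 0
g(7) = mex{0} = 1
g(8) = mex{0} = 1
g(9) = mex{0} = 1
So g(9) = 1.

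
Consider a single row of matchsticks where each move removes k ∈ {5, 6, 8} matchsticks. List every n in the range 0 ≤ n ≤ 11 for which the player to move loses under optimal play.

0, 1, 2, 3, 4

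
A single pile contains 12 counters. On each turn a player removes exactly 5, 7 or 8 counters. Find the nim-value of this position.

2

Grundy values for subtraction set {5, 7, 8}:
g(0) = mex{} = 0
g(1) = mex{} = 0
g(2) = mex{} = 0
g(3) = mex{} = 0
g(4) = mex{} = 0
g(5) = mex{0} = 1
g(6) = mex{0} = 1
g(7) = mex{0} = 1
g(8) = mex{0} = 1
g(9) = mex{0} = 1
g(10) = mex{0,1} = 2
g(11) = mex{0,1} = 2
g(12) = mex{0,1} = 2
So g(12) = 2.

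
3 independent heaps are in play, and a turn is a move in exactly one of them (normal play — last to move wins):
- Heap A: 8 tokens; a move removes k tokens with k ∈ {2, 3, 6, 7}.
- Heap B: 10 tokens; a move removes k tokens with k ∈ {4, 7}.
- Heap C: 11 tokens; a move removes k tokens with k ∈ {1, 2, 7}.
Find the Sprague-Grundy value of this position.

2

Build the Grundy sequence for heap A with g(k) = mex{g(k−s) : s ∈ {2, 3, 6, 7}, s ≤ k}:
k:     0  1  2  3  4  5  6  7  8
g(k):  0  0  1  1  2  0  3  1  2
So g(8) = 2.
Build the Grundy sequence for heap B with g(k) = mex{g(k−s) : s ∈ {4, 7}, s ≤ k}:
g(0) = mex{} = 0
g(1) = mex{} = 0
g(2) = mex{} = 0
g(3) = mex{} = 0
g(4) = mex{0} = 1
g(5) = mex{0} = 1
g(6) = mex{0} = 1
g(7) = mex{0} = 1
g(8) = mex{0,1} = 2
g(9) = mex{0,1} = 2
g(10) = mex{0,1} = 2
So g(10) = 2.
Grundy values for heap C (subtraction set {1, 2, 7}):
k:     0  1  2  3  4  5  6  7  8  9 10 11
g(k):  0  1  2  0  1  2  0  1  2  0  1  2
So g(11) = 2.
By the Sprague-Grundy theorem, the Grundy value of a sum of independent games is the XOR of the component values.
Combined value = 2 XOR 2 XOR 2 = 2.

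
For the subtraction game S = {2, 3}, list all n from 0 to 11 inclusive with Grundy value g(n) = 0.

0, 1, 5, 6, 10, 11

Grundy values for subtraction set {2, 3}:
g(0) = mex{} = 0
g(1) = mex{} = 0
g(2) = mex{0} = 1
g(3) = mex{0} = 1
g(4) = mex{0,1} = 2
g(5) = mex{1} = 0
g(6) = mex{1,2} = 0
g(7) = mex{0,2} = 1
g(8) = mex{0} = 1
g(9) = mex{0,1} = 2
g(10) = mex{1} = 0
g(11) = mex{1,2} = 0
The P-positions (g = 0) in 0..11 are 0, 1, 5, 6, 10, 11.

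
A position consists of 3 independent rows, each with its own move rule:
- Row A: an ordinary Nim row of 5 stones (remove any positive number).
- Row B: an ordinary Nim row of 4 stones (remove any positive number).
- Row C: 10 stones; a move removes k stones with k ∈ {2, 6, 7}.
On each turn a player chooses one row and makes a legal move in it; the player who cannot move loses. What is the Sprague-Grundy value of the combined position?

Row A is a plain Nim row of size 5, so its Grundy value is 5.
Row B is a plain Nim row of size 4, so its Grundy value is 4.
Grundy values for row C (subtraction set {2, 6, 7}):
g(0) = mex{} = 0
g(1) = mex{} = 0
g(2) = mex{0} = 1
g(3) = mex{0} = 1
g(4) = mex{1} = 0
g(5) = mex{1} = 0
g(6) = mex{0} = 1
g(7) = mex{0} = 1
g(8) = mex{0,1} = 2
g(9) = mex{1} = 0
g(10) = mex{0,1,2} = 3
So g(10) = 3.
The value of a disjunctive sum is the nim-sum of the parts.
Combined value = 5 ⊕ 4 ⊕ 3 = 2.

2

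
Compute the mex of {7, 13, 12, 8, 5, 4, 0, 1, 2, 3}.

6

The values 0, 1, 2, 3, 4, 5 are all present; 6 is the first non-negative integer missing from the set.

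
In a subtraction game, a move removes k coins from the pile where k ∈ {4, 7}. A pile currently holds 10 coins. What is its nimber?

2

Build the Grundy sequence with g(k) = mex{g(k−s) : s ∈ {4, 7}, s ≤ k}:
g(0) = mex{} = 0
g(1) = mex{} = 0
g(2) = mex{} = 0
g(3) = mex{} = 0
g(4) = mex{0} = 1
g(5) = mex{0} = 1
g(6) = mex{0} = 1
g(7) = mex{0} = 1
g(8) = mex{0,1} = 2
g(9) = mex{0,1} = 2
g(10) = mex{0,1} = 2
So g(10) = 2.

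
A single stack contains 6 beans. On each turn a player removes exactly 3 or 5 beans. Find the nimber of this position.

Compute g(0), g(1), … for moves {3, 5}:
g(0) = mex{} = 0
g(1) = mex{} = 0
g(2) = mex{} = 0
g(3) = mex{0} = 1
g(4) = mex{0} = 1
g(5) = mex{0} = 1
g(6) = mex{0,1} = 2
So g(6) = 2.

2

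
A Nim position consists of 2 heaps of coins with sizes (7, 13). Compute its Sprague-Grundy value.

10

Nim-sum: 7 ^ 13 = 10.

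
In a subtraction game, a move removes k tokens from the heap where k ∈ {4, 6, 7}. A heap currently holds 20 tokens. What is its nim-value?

2

Compute g(0), g(1), … for moves {4, 6, 7}:
k:     0  1  2  3  4  5  6  7  8  9 10 11 12 13 14 15 16 17 18 19 20
g(k):  0  0  0  0  1  1  1  1  2  2  2  0  0  0  0  1  1  1  1  2  2
So g(20) = 2.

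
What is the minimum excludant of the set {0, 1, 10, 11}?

2

The values 0, 1 are all present; 2 is the first non-negative integer missing from the set.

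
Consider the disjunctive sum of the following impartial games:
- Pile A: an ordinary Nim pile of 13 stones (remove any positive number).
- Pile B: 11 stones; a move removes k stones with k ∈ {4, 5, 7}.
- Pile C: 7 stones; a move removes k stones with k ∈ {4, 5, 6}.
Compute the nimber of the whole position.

Pile A is a plain Nim pile of size 13, so its Grundy value is 13.
For pile B, compute g(0), g(1), … with moves {4, 5, 7}:
k:     0  1  2  3  4  5  6  7  8  9 10 11
g(k):  0  0  0  0  1  1  1  1  2  2  2  0
So g(11) = 0.
For pile C, compute g(0), g(1), … with moves {4, 5, 6}:
g(0) = mex{} = 0
g(1) = mex{} = 0
g(2) = mex{} = 0
g(3) = mex{} = 0
g(4) = mex{0} = 1
g(5) = mex{0} = 1
g(6) = mex{0} = 1
g(7) = mex{0} = 1
So g(7) = 1.
The value of a disjunctive sum is the nim-sum of the parts.
Combined value = 13 XOR 0 XOR 1 = 12.

12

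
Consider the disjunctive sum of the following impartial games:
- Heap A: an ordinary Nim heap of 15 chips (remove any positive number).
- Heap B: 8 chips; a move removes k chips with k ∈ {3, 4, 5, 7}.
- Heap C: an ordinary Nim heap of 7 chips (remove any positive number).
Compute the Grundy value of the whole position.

Heap A is a plain Nim heap of size 15, so its Grundy value is 15.
Build the Grundy sequence for heap B with g(k) = mex{g(k−s) : s ∈ {3, 4, 5, 7}, s ≤ k}:
k:     0  1  2  3  4  5  6  7  8
g(k):  0  0  0  1  1  1  2  2  2
So g(8) = 2.
Heap C is a plain Nim heap of size 7, so its Grundy value is 7.
The value of a disjunctive sum is the nim-sum of the parts.
Combined value = 15 XOR 2 XOR 7 = 10.

10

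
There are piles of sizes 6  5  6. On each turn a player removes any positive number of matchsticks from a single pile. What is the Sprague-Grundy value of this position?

Nim-sum: 6 ^ 5 ^ 6 = 5.

5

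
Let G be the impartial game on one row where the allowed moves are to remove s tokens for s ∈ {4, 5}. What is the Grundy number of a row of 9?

0

Grundy values for subtraction set {4, 5}:
g(0) = mex{} = 0
g(1) = mex{} = 0
g(2) = mex{} = 0
g(3) = mex{} = 0
g(4) = mex{0} = 1
g(5) = mex{0} = 1
g(6) = mex{0} = 1
g(7) = mex{0} = 1
g(8) = mex{0,1} = 2
g(9) = mex{1} = 0
So g(9) = 0.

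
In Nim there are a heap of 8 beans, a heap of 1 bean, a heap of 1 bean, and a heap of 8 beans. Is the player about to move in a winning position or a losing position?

In binary:
  1000  (8)
  0001  (1)
  0001  (1)
  1000  (8)
  ----
  0000  (0)
The nim-sum is 0, so this is a P-position: the player to move is in a losing position under optimal play.

Losing position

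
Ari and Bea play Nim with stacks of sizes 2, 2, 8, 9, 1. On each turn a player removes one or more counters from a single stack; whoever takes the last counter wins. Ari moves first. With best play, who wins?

Compute the nim-sum pairwise:
2 ⊕ 2 = 0
0 ⊕ 8 = 8
8 ⊕ 9 = 1
1 ⊕ 1 = 0
The nim-sum is 0, so this is a P-position: the player to move is in a losing position under optimal play; Ari is about to move from it and so loses — Bea wins.

Bea wins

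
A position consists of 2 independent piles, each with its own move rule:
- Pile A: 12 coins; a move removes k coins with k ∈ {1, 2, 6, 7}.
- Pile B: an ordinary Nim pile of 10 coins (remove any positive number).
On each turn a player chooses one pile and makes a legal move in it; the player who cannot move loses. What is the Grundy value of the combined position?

Build the Grundy sequence for pile A with g(k) = mex{g(k−s) : s ∈ {1, 2, 6, 7}, s ≤ k}:
g(0) = mex{} = 0
g(1) = mex{0} = 1
g(2) = mex{0,1} = 2
g(3) = mex{1,2} = 0
g(4) = mex{0,2} = 1
g(5) = mex{0,1} = 2
g(6) = mex{0,1,2} = 3
g(7) = mex{0,1,2,3} = 4
g(8) = mex{1,2,3,4} = 0
g(9) = mex{0,2,4} = 1
g(10) = mex{0,1} = 2
g(11) = mex{1,2} = 0
g(12) = mex{0,2,3} = 1
So g(12) = 1.
Pile B is a plain Nim pile of size 10, so its Grundy value is 10.
The value of a disjunctive sum is the nim-sum of the parts.
Combined value = 1 XOR 10 = 11.

11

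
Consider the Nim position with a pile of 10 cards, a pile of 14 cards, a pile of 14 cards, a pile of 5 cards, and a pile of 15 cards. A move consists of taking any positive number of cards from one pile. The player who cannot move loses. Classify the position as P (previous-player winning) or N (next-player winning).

P-position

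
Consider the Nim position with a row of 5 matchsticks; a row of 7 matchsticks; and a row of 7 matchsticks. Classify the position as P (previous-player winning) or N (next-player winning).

N-position

Nim-sum: 5 XOR 7 XOR 7 = 5.
The nim-sum is 5 ≠ 0, so this is an N-position: the player to move can win.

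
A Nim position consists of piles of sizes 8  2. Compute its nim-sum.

10

Compute the nim-sum pairwise:
8 ^ 2 = 10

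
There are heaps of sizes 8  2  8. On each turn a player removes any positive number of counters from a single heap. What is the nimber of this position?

2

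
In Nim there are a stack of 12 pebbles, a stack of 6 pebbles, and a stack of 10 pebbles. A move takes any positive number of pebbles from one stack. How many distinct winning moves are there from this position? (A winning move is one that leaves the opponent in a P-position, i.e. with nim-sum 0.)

0

Nim-sum: 12 ⊕ 6 ⊕ 10 = 0.
The nim-sum is already 0, so every move leaves a nonzero nim-sum — there are no winning moves.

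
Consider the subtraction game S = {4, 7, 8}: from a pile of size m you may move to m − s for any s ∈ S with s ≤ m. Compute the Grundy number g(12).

0

Compute g(0), g(1), … for moves {4, 7, 8}:
k:     0  1  2  3  4  5  6  7  8  9 10 11 12
g(k):  0  0  0  0  1  1  1  1  2  2  2  2  0
So g(12) = 0.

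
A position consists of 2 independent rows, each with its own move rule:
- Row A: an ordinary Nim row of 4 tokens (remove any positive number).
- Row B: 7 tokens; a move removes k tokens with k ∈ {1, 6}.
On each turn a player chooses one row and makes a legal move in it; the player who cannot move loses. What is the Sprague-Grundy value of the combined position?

4

Row A is a plain Nim row of size 4, so its Grundy value is 4.
For row B, compute g(0), g(1), … with moves {1, 6}:
g(0) = mex{} = 0
g(1) = mex{0} = 1
g(2) = mex{1} = 0
g(3) = mex{0} = 1
g(4) = mex{1} = 0
g(5) = mex{0} = 1
g(6) = mex{0,1} = 2
g(7) = mex{1,2} = 0
So g(7) = 0.
The value of a disjunctive sum is the nim-sum of the parts.
Combined value = 4 ⊕ 0 = 4.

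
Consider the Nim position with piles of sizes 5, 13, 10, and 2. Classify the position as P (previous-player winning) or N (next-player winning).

Nim-sum: 5 XOR 13 XOR 10 XOR 2 = 0.
The nim-sum is 0, so this is a P-position: the player to move is in a losing position under optimal play.

P-position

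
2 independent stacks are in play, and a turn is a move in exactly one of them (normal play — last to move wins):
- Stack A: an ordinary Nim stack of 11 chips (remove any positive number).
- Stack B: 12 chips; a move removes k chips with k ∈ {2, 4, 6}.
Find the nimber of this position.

Stack A is a plain Nim stack of size 11, so its Grundy value is 11.
For stack B, compute g(0), g(1), … with moves {2, 4, 6}:
k:     0  1  2  3  4  5  6  7  8  9 10 11 12
g(k):  0  0  1  1  2  2  3  3  0  0  1  1  2
So g(12) = 2.
The value of a disjunctive sum is the nim-sum of the parts.
Combined value = 11 ⊕ 2 = 9.

9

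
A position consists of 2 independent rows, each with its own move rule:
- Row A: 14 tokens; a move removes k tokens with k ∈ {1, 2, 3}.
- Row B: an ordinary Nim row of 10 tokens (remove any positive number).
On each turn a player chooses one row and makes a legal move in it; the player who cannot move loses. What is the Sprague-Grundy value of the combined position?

8

Build the Grundy sequence for row A with g(k) = mex{g(k−s) : s ∈ {1, 2, 3}, s ≤ k}:
k:     0  1  2  3  4  5  6  7  8  9 10 11 12 13 14
g(k):  0  1  2  3  0  1  2  3  0  1  2  3  0  1  2
So g(14) = 2.
Row B is a plain Nim row of size 10, so its Grundy value is 10.
By the Sprague-Grundy theorem, the Grundy value of a sum of independent games is the XOR of the component values.
Combined value = 2 ⊕ 10 = 8.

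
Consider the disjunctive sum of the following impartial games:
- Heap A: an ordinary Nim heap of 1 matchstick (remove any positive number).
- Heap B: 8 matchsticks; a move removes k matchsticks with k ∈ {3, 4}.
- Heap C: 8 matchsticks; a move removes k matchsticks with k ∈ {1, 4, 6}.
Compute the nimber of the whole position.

Heap A is a plain Nim heap of size 1, so its Grundy value is 1.
For heap B, compute g(0), g(1), … with moves {3, 4}:
k:     0  1  2  3  4  5  6  7  8
g(k):  0  0  0  1  1  1  2  0  0
So g(8) = 0.
Build the Grundy sequence for heap C with g(k) = mex{g(k−s) : s ∈ {1, 4, 6}, s ≤ k}:
k:     0  1  2  3  4  5  6  7  8
g(k):  0  1  0  1  2  0  1  0  1
So g(8) = 1.
By the Sprague-Grundy theorem, the Grundy value of a sum of independent games is the XOR of the component values.
Combined value = 1 XOR 0 XOR 1 = 0.

0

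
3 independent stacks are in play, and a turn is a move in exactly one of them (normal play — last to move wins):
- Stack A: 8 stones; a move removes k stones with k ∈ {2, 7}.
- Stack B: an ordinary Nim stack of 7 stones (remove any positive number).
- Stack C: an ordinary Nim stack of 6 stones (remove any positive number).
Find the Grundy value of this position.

Grundy values for stack A (subtraction set {2, 7}):
k:     0  1  2  3  4  5  6  7  8
g(k):  0  0  1  1  0  0  1  1  2
So g(8) = 2.
Stack B is a plain Nim stack of size 7, so its Grundy value is 7.
Stack C is a plain Nim stack of size 6, so its Grundy value is 6.
The value of a disjunctive sum is the nim-sum of the parts.
Combined value = 2 ⊕ 7 ⊕ 6 = 3.

3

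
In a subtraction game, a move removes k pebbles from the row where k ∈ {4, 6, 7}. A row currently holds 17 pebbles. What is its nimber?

1

Compute g(0), g(1), … for moves {4, 6, 7}:
k:     0  1  2  3  4  5  6  7  8  9 10 11 12 13 14 15 16 17
g(k):  0  0  0  0  1  1  1  1  2  2  2  0  0  0  0  1  1  1
So g(17) = 1.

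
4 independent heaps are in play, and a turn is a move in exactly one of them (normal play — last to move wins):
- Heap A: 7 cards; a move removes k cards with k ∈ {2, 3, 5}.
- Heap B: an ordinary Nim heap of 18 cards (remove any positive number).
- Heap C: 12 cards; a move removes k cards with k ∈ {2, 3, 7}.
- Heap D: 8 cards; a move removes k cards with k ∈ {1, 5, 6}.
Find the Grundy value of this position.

17

Grundy values for heap A (subtraction set {2, 3, 5}):
k:     0  1  2  3  4  5  6  7
g(k):  0  0  1  1  2  2  3  0
So g(7) = 0.
Heap B is a plain Nim heap of size 18, so its Grundy value is 18.
Grundy values for heap C (subtraction set {2, 3, 7}):
g(0) = mex{} = 0
g(1) = mex{} = 0
g(2) = mex{0} = 1
g(3) = mex{0} = 1
g(4) = mex{0,1} = 2
g(5) = mex{1} = 0
g(6) = mex{1,2} = 0
g(7) = mex{0,2} = 1
g(8) = mex{0} = 1
g(9) = mex{0,1} = 2
g(10) = mex{1} = 0
g(11) = mex{1,2} = 0
g(12) = mex{0,2} = 1
So g(12) = 1.
Grundy values for heap D (subtraction set {1, 5, 6}):
k:     0  1  2  3  4  5  6  7  8
g(k):  0  1  0  1  0  1  2  3  2
So g(8) = 2.
By the Sprague-Grundy theorem, the Grundy value of a sum of independent games is the XOR of the component values.
Combined value = 0 ⊕ 18 ⊕ 1 ⊕ 2 = 17.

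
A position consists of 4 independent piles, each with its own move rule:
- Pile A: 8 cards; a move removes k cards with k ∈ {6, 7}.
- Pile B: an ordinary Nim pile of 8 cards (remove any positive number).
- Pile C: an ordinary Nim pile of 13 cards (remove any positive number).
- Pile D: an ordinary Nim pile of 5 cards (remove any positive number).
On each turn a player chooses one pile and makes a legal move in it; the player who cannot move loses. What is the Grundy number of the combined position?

1

For pile A, compute g(0), g(1), … with moves {6, 7}:
g(0) = mex{} = 0
g(1) = mex{} = 0
g(2) = mex{} = 0
g(3) = mex{} = 0
g(4) = mex{} = 0
g(5) = mex{} = 0
g(6) = mex{0} = 1
g(7) = mex{0} = 1
g(8) = mex{0} = 1
So g(8) = 1.
Pile B is a plain Nim pile of size 8, so its Grundy value is 8.
Pile C is a plain Nim pile of size 13, so its Grundy value is 13.
Pile D is a plain Nim pile of size 5, so its Grundy value is 5.
By the Sprague-Grundy theorem, the Grundy value of a sum of independent games is the XOR of the component values.
Combined value = 1 ⊕ 8 ⊕ 13 ⊕ 5 = 1.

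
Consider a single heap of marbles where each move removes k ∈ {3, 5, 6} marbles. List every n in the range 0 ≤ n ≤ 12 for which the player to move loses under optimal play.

0, 1, 2, 9, 10, 11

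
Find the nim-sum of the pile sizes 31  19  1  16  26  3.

Nim-sum: 31 ⊕ 19 ⊕ 1 ⊕ 16 ⊕ 26 ⊕ 3 = 4.

4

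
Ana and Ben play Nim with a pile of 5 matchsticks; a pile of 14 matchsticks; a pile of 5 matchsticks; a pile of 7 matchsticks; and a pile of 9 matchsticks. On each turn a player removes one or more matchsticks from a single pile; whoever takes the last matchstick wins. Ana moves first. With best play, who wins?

Ben wins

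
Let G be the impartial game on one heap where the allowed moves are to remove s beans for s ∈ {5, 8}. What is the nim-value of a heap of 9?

1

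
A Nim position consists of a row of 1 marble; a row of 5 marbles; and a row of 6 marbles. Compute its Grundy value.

2

Compute the nim-sum pairwise:
1 XOR 5 = 4
4 XOR 6 = 2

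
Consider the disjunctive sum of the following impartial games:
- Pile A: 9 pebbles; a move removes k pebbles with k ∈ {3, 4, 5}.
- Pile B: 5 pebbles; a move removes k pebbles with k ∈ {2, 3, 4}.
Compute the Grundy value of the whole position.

Build the Grundy sequence for pile A with g(k) = mex{g(k−s) : s ∈ {3, 4, 5}, s ≤ k}:
g(0) = mex{} = 0
g(1) = mex{} = 0
g(2) = mex{} = 0
g(3) = mex{0} = 1
g(4) = mex{0} = 1
g(5) = mex{0} = 1
g(6) = mex{0,1} = 2
g(7) = mex{0,1} = 2
g(8) = mex{1} = 0
g(9) = mex{1,2} = 0
So g(9) = 0.
Grundy values for pile B (subtraction set {2, 3, 4}):
k:     0  1  2  3  4  5
g(k):  0  0  1  1  2  2
So g(5) = 2.
The value of a disjunctive sum is the nim-sum of the parts.
Combined value = 0 XOR 2 = 2.

2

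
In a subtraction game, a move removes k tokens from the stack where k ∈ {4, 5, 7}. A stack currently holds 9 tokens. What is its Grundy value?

2

Build the Grundy sequence with g(k) = mex{g(k−s) : s ∈ {4, 5, 7}, s ≤ k}:
k:     0  1  2  3  4  5  6  7  8  9
g(k):  0  0  0  0  1  1  1  1  2  2
So g(9) = 2.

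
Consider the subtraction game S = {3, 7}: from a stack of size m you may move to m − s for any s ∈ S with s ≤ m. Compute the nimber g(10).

Grundy values for subtraction set {3, 7}:
g(0) = mex{} = 0
g(1) = mex{} = 0
g(2) = mex{} = 0
g(3) = mex{0} = 1
g(4) = mex{0} = 1
g(5) = mex{0} = 1
g(6) = mex{1} = 0
g(7) = mex{0,1} = 2
g(8) = mex{0,1} = 2
g(9) = mex{0} = 1
g(10) = mex{1,2} = 0
So g(10) = 0.

0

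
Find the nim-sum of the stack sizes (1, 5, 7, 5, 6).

In binary:
  001  (1)
  101  (5)
  111  (7)
  101  (5)
  110  (6)
  ---
  000  (0)

0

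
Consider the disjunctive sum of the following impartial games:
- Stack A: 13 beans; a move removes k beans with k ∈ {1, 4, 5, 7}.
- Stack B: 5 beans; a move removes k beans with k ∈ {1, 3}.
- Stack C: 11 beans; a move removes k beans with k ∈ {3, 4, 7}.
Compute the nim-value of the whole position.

2

Grundy values for stack A (subtraction set {1, 4, 5, 7}):
g(0) = mex{} = 0
g(1) = mex{0} = 1
g(2) = mex{1} = 0
g(3) = mex{0} = 1
g(4) = mex{0,1} = 2
g(5) = mex{0,1,2} = 3
g(6) = mex{0,1,3} = 2
g(7) = mex{0,1,2} = 3
g(8) = mex{1,2,3} = 0
g(9) = mex{0,2,3} = 1
g(10) = mex{1,2,3} = 0
g(11) = mex{0,2,3} = 1
g(12) = mex{0,1,3} = 2
g(13) = mex{0,1,2} = 3
So g(13) = 3.
Grundy values for stack B (subtraction set {1, 3}):
g(0) = mex{} = 0
g(1) = mex{0} = 1
g(2) = mex{1} = 0
g(3) = mex{0} = 1
g(4) = mex{1} = 0
g(5) = mex{0} = 1
So g(5) = 1.
Grundy values for stack C (subtraction set {3, 4, 7}):
g(0) = mex{} = 0
g(1) = mex{} = 0
g(2) = mex{} = 0
g(3) = mex{0} = 1
g(4) = mex{0} = 1
g(5) = mex{0} = 1
g(6) = mex{0,1} = 2
g(7) = mex{0,1} = 2
g(8) = mex{0,1} = 2
g(9) = mex{0,1,2} = 3
g(10) = mex{1,2} = 0
g(11) = mex{1,2} = 0
So g(11) = 0.
The value of a disjunctive sum is the nim-sum of the parts.
Combined value = 3 XOR 1 XOR 0 = 2.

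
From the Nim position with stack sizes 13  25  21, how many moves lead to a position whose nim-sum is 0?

3

Compute the nim-sum pairwise:
13 ^ 25 = 20
20 ^ 21 = 1
The overall nim-sum is X = 1. A stack of size p has a winning move iff p XOR X < p (reduce it to p XOR X).
  13: 13 XOR 1 = 12 < 13 — winning move (to 12).
  25: 25 XOR 1 = 24 < 25 — winning move (to 24).
  21: 21 XOR 1 = 20 < 21 — winning move (to 20).
That gives 3 winning moves.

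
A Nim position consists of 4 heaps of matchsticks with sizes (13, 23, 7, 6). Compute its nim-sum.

27

Compute the nim-sum pairwise:
13 ⊕ 23 = 26
26 ⊕ 7 = 29
29 ⊕ 6 = 27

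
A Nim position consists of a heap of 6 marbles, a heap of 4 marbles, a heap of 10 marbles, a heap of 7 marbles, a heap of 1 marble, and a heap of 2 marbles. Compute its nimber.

12

Nim-sum: 6 XOR 4 XOR 10 XOR 7 XOR 1 XOR 2 = 12.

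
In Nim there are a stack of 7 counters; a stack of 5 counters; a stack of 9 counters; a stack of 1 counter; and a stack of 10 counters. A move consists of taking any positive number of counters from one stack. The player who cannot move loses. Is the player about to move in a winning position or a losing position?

Losing position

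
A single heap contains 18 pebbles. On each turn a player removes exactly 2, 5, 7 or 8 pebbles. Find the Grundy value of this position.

Compute g(0), g(1), … for moves {2, 5, 7, 8}:
k:     0  1  2  3  4  5  6  7  8  9 10 11 12 13 14 15 16 17 18
g(k):  0  0  1  1  0  2  1  3  2  2  0  3  1  0  0  1  1  3  2
So g(18) = 2.

2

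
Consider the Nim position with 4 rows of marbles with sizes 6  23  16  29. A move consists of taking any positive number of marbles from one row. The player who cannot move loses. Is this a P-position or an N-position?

N-position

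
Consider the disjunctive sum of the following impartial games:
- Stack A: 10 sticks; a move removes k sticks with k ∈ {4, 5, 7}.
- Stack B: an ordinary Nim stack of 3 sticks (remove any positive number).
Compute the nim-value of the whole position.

For stack A, compute g(0), g(1), … with moves {4, 5, 7}:
k:     0  1  2  3  4  5  6  7  8  9 10
g(k):  0  0  0  0  1  1  1  1  2  2  2
So g(10) = 2.
Stack B is a plain Nim stack of size 3, so its Grundy value is 3.
By the Sprague-Grundy theorem, the Grundy value of a sum of independent games is the XOR of the component values.
Combined value = 2 XOR 3 = 1.

1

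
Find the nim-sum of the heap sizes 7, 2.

5

Compute the nim-sum pairwise:
7 ^ 2 = 5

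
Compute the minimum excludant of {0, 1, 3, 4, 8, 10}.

The values 0, 1 are all present; 2 is the first non-negative integer missing from the set.

2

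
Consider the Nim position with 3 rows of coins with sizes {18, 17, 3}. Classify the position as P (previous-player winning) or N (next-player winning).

P-position

Nim-sum: 18 ^ 17 ^ 3 = 0.
The nim-sum is 0, so this is a P-position: the player to move is in a losing position under optimal play.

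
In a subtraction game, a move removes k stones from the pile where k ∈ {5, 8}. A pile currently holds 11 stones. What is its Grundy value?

Grundy values for subtraction set {5, 8}:
g(0) = mex{} = 0
g(1) = mex{} = 0
g(2) = mex{} = 0
g(3) = mex{} = 0
g(4) = mex{} = 0
g(5) = mex{0} = 1
g(6) = mex{0} = 1
g(7) = mex{0} = 1
g(8) = mex{0} = 1
g(9) = mex{0} = 1
g(10) = mex{0,1} = 2
g(11) = mex{0,1} = 2
So g(11) = 2.

2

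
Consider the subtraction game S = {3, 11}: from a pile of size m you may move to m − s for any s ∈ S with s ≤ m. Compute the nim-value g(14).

0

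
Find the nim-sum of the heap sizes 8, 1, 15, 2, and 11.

15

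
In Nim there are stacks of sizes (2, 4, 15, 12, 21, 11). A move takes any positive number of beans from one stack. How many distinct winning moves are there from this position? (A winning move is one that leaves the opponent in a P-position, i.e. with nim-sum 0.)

Compute the nim-sum pairwise:
2 ⊕ 4 = 6
6 ⊕ 15 = 9
9 ⊕ 12 = 5
5 ⊕ 21 = 16
16 ⊕ 11 = 27
The overall nim-sum is X = 27. A stack of size p has a winning move iff p XOR X < p (reduce it to p XOR X).
  2: 2 XOR 27 = 25 ≥ 2 — no move.
  4: 4 XOR 27 = 31 ≥ 4 — no move.
  15: 15 XOR 27 = 20 ≥ 15 — no move.
  12: 12 XOR 27 = 23 ≥ 12 — no move.
  21: 21 XOR 27 = 14 < 21 — winning move (to 14).
  11: 11 XOR 27 = 16 ≥ 11 — no move.
That gives 1 winning move.

1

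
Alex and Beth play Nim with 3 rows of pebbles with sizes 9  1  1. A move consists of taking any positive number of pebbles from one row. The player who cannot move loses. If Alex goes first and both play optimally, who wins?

Alex wins

Nim-sum: 9 ⊕ 1 ⊕ 1 = 9.
The nim-sum is 9 ≠ 0, so this is an N-position: the player to move can win; Alex has a winning move.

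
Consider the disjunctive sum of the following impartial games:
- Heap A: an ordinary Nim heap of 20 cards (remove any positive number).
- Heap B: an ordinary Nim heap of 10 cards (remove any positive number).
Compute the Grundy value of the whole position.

30

Heap A is a plain Nim heap of size 20, so its Grundy value is 20.
Heap B is a plain Nim heap of size 10, so its Grundy value is 10.
By the Sprague-Grundy theorem, the Grundy value of a sum of independent games is the XOR of the component values.
Combined value = 20 XOR 10 = 30.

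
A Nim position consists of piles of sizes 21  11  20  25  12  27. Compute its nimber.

4

Write each in binary and XOR column by column:
  10101  (21)
  01011  (11)
  10100  (20)
  11001  (25)
  01100  (12)
  11011  (27)
  -----
  00100  (4)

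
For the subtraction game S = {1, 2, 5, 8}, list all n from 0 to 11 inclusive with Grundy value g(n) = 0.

0, 3, 6, 9

Build the Grundy sequence with g(k) = mex{g(k−s) : s ∈ {1, 2, 5, 8}, s ≤ k}:
k:     0  1  2  3  4  5  6  7  8  9 10 11
g(k):  0  1  2  0  1  2  0  1  2  0  1  2
The P-positions (g = 0) in 0..11 are 0, 3, 6, 9.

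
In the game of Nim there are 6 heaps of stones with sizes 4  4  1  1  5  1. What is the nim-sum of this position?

4

In binary:
  100  (4)
  100  (4)
  001  (1)
  001  (1)
  101  (5)
  001  (1)
  ---
  100  (4)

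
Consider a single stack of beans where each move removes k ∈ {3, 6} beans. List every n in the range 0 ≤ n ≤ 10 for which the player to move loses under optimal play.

0, 1, 2, 9, 10

Build the Grundy sequence with g(k) = mex{g(k−s) : s ∈ {3, 6}, s ≤ k}:
g(0) = mex{} = 0
g(1) = mex{} = 0
g(2) = mex{} = 0
g(3) = mex{0} = 1
g(4) = mex{0} = 1
g(5) = mex{0} = 1
g(6) = mex{0,1} = 2
g(7) = mex{0,1} = 2
g(8) = mex{0,1} = 2
g(9) = mex{1,2} = 0
g(10) = mex{1,2} = 0
The P-positions (g = 0) in 0..10 are 0, 1, 2, 9, 10.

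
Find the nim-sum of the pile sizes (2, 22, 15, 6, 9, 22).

2

In binary:
  00010  (2)
  10110  (22)
  01111  (15)
  00110  (6)
  01001  (9)
  10110  (22)
  -----
  00010  (2)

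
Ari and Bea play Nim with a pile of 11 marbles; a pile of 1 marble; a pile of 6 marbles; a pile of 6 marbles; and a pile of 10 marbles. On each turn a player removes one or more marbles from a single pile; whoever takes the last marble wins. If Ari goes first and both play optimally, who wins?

Bitwise XOR of the heap sizes:
  1011  (11)
  0001  (1)
  0110  (6)
  0110  (6)
  1010  (10)
  ----
  0000  (0)
The nim-sum is 0, so this is a P-position: the player to move is in a losing position under optimal play; Ari is about to move from it and so loses — Bea wins.

Bea wins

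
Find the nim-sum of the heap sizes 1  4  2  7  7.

7

Bitwise XOR of the heap sizes:
  001  (1)
  100  (4)
  010  (2)
  111  (7)
  111  (7)
  ---
  111  (7)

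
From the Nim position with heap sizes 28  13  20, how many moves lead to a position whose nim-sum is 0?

Nim-sum: 28 XOR 13 XOR 20 = 5.
The overall nim-sum is X = 5. A heap of size p has a winning move iff p XOR X < p (reduce it to p XOR X).
  28: 28 XOR 5 = 25 < 28 — winning move (to 25).
  13: 13 XOR 5 = 8 < 13 — winning move (to 8).
  20: 20 XOR 5 = 17 < 20 — winning move (to 17).
That gives 3 winning moves.

3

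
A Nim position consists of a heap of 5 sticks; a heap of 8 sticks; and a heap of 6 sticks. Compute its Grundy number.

Nim-sum: 5 XOR 8 XOR 6 = 11.

11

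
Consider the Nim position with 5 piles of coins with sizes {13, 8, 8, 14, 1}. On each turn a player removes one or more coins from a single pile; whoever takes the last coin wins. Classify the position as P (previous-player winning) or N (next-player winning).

N-position

Nim-sum: 13 ^ 8 ^ 8 ^ 14 ^ 1 = 2.
The nim-sum is 2 ≠ 0, so this is an N-position: the player to move can win.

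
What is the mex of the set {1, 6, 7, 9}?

0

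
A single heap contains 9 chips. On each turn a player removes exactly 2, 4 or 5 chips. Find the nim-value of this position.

1

Compute g(0), g(1), … for moves {2, 4, 5}:
k:     0  1  2  3  4  5  6  7  8  9
g(k):  0  0  1  1  2  2  3  0  0  1
So g(9) = 1.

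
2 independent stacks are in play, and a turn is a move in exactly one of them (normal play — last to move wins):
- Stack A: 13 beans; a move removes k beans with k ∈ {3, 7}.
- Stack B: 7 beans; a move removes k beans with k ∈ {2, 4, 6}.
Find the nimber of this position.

2

Build the Grundy sequence for stack A with g(k) = mex{g(k−s) : s ∈ {3, 7}, s ≤ k}:
g(0) = mex{} = 0
g(1) = mex{} = 0
g(2) = mex{} = 0
g(3) = mex{0} = 1
g(4) = mex{0} = 1
g(5) = mex{0} = 1
g(6) = mex{1} = 0
g(7) = mex{0,1} = 2
g(8) = mex{0,1} = 2
g(9) = mex{0} = 1
g(10) = mex{1,2} = 0
g(11) = mex{1,2} = 0
g(12) = mex{1} = 0
g(13) = mex{0} = 1
So g(13) = 1.
For stack B, compute g(0), g(1), … with moves {2, 4, 6}:
g(0) = mex{} = 0
g(1) = mex{} = 0
g(2) = mex{0} = 1
g(3) = mex{0} = 1
g(4) = mex{0,1} = 2
g(5) = mex{0,1} = 2
g(6) = mex{0,1,2} = 3
g(7) = mex{0,1,2} = 3
So g(7) = 3.
By the Sprague-Grundy theorem, the Grundy value of a sum of independent games is the XOR of the component values.
Combined value = 1 ⊕ 3 = 2.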